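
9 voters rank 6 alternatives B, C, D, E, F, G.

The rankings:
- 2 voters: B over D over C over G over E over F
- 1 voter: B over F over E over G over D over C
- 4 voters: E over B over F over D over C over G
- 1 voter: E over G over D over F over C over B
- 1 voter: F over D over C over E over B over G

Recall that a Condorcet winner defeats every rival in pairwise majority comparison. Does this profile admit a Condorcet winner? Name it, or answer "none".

E

Pairwise majorities:
B vs C: 7 to 2, B.
B vs D: 7 to 2, B.
B vs E: 2+1 = 3 for B, 6 for E — E by 6–3.
B vs F: 2+1+4 = 7 for B, 2 for F — B by 7–2.
B vs G: 8 to 1, B.
C vs D: 0 for C, 9 for D — D by 9–0.
C vs E: C preferred on 2+1 = 3 ballots; E wins 6–3.
C vs F: 2 to 7, F.
C vs G: C preferred on 2+4+1 = 7 ballots; C wins 7–2.
D vs E: D preferred on 2+1 = 3 ballots; E wins 6–3.
D vs F: 2+1 = 3 for D, 6 for F — F by 6–3.
D vs G: D preferred on 2+4+1 = 7 ballots; D wins 7–2.
E vs F: 2+4+1 = 7 for E, 2 for F — E by 7–2.
E vs G: E preferred on 1+4+1+1 = 7 ballots; E wins 7–2.
F vs G: F preferred on 1+4+1 = 6 ballots; F wins 6–3.
E beats each of B, C, D, F, G — E is the Condorcet winner.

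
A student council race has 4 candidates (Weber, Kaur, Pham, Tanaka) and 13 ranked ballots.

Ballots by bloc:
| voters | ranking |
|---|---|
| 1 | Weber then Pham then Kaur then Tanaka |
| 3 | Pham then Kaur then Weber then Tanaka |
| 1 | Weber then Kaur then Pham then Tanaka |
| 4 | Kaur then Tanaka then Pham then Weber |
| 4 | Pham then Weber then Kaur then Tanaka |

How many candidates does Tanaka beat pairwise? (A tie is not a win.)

0

Tanaka against each rival (13 voters):
Tanaka vs Weber: 4 for Tanaka, 9 for Weber — Weber by 9–4.
Tanaka vs Kaur: Kaur, 13–0.
Tanaka vs Pham: 4 for Tanaka, 9 for Pham — Pham by 9–4.
Tanaka beats no one; loses to Weber, Kaur, Pham — 0 pairwise wins.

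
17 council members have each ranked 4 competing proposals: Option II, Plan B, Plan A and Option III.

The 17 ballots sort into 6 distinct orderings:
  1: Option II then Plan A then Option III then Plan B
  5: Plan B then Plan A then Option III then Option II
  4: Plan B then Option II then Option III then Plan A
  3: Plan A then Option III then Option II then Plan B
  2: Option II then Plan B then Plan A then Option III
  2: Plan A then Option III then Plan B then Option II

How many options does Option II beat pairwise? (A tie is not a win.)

Option II against each rival (17 council members):
Option II vs Plan B: Option II preferred on 1+3+2 = 6 ballots; Plan B wins 11–6.
Option II vs Plan A: Option II is ranked higher on 1+4+2 = 7 ballots, Plan A on 10. Plan A wins 10–7.
Option II–Option III: Option III 10–7.
Option II beats no one; loses to Plan B, Plan A, Option III — 0 pairwise wins.

0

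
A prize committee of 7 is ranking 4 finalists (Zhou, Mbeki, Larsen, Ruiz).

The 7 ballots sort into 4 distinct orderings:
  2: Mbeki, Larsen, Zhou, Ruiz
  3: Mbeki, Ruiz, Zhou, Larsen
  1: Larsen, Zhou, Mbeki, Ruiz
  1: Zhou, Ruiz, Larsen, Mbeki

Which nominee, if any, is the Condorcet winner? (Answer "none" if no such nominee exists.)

Mbeki

Check each pair by majority over 7 ballots:
Zhou vs Mbeki: Mbeki wins 5–2.
Zhou–Larsen: Zhou 4–3.
Zhou–Ruiz: Zhou 4–3.
Mbeki–Larsen: Mbeki 5–2.
Mbeki–Ruiz: Mbeki 6–1.
Larsen–Ruiz: Ruiz 4–3.
Mbeki beats each of Zhou, Larsen, Ruiz — Mbeki is the Condorcet winner.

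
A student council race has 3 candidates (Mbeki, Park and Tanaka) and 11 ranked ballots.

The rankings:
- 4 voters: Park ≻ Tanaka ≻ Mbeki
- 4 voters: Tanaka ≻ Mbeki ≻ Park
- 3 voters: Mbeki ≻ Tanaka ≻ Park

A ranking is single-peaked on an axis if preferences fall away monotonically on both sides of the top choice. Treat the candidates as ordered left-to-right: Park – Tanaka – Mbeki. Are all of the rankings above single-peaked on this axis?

Axis positions: Park=1, Tanaka=2, Mbeki=3.
Bloc 1 (peak Park at position 1): ranking walks positions 1-2-3, expanding outward from the peak — single-peaked.
Bloc 2 (peak Tanaka at position 2): ranking walks positions 2-3-1, expanding outward from the peak — single-peaked.
Bloc 3 (peak Mbeki at position 3): ranking walks positions 3-2-1, expanding outward from the peak — single-peaked.
Every ranking is single-peaked on this axis.

yes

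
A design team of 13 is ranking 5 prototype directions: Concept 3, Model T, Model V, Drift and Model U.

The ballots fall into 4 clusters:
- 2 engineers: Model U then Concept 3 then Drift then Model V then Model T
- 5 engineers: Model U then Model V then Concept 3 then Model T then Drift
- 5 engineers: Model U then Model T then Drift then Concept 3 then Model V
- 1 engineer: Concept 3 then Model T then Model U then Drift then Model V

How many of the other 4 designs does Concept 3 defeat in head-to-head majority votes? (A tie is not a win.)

Concept 3 against each rival (13 engineers):
Concept 3–Model T: Concept 3 8–5.
Concept 3 vs Model V: 8 to 5, Concept 3.
Concept 3 vs Drift: 2+5+1 = 8 for Concept 3, 5 for Drift — Concept 3 by 8–5.
Concept 3 vs Model U: Model U, 12–1.
Concept 3 beats Model T, Model V, Drift; loses to Model U — 3 pairwise wins.

3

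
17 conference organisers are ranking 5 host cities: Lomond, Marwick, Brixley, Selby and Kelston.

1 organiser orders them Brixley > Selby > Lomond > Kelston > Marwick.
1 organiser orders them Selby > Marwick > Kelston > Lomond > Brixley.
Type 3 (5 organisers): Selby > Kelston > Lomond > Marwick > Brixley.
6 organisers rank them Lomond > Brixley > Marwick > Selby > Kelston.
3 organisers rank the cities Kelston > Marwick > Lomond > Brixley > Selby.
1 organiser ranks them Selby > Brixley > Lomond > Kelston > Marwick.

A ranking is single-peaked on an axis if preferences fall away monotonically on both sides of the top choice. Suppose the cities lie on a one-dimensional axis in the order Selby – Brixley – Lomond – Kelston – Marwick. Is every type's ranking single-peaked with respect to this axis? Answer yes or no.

no

Axis positions: Selby=1, Brixley=2, Lomond=3, Kelston=4, Marwick=5.
Type 1 (peak Brixley at position 2): ranking walks positions 2-1-3-4-5, expanding outward from the peak — single-peaked.
Type 2: ranking walks positions 1-5-4-3-2; Marwick is ranked above Brixley even though Brixley lies between Marwick and the peak Selby on the axis — preferences dip and rise again. Not single-peaked.
Type 3: ranking walks positions 1-4-3-5-2; Kelston is ranked above Brixley even though Brixley lies between Kelston and the peak Selby on the axis — preferences dip and rise again. Not single-peaked.
Type 4: ranking walks positions 3-2-5-1-4; Marwick is ranked above Kelston even though Kelston lies between Marwick and the peak Lomond on the axis — preferences dip and rise again. Not single-peaked.
Type 5 (peak Kelston at position 4): ranking walks positions 4-5-3-2-1, expanding outward from the peak — single-peaked.
Type 6 (peak Selby at position 1): ranking walks positions 1-2-3-4-5, expanding outward from the peak — single-peaked.
Type 2 violates single-peakedness, so the profile is not single-peaked on this axis.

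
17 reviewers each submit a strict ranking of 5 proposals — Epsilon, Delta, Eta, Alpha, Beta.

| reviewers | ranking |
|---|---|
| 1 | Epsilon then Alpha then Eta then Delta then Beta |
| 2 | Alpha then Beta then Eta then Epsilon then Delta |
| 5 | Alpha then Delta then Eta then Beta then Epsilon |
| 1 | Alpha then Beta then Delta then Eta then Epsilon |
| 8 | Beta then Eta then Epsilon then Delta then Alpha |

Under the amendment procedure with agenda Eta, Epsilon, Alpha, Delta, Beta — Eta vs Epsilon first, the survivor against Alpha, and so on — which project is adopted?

Alpha

Round 1: Eta vs Epsilon — 16–1, Eta advances.
Round 2: Eta vs Alpha — 8–9, Alpha advances.
Round 3: Alpha vs Delta — 9–8, Alpha advances.
Round 4: Alpha vs Beta — 9–8, Alpha advances.
The agenda winner is Alpha.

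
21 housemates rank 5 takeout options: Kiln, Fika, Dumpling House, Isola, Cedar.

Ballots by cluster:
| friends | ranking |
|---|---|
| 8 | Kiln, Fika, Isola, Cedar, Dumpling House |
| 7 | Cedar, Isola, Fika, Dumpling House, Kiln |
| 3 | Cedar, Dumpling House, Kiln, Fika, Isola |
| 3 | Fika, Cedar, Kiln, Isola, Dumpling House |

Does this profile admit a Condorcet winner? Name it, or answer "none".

none

Check each pair by majority over 21 ballots:
Kiln–Fika: Kiln 11–10.
Kiln vs Dumpling House: Kiln wins 11–10.
Kiln vs Isola: Kiln, 14–7.
Kiln vs Cedar: Cedar, 13–8.
Fika vs Dumpling House: Fika, 18–3.
Fika–Isola: Fika 14–7.
Fika vs Cedar: Fika wins 11–10.
Dumpling House–Isola: Isola 18–3.
Dumpling House–Cedar: Cedar 21–0.
Isola vs Cedar: Cedar, 13–8.
Each restaurant drops at least one matchup (Kiln loses to Cedar; Fika loses to Kiln; Dumpling House loses to Kiln; Isola loses to Kiln; Cedar loses to Fika); the cycle Kiln → Fika → Cedar → Kiln rules out a Condorcet winner.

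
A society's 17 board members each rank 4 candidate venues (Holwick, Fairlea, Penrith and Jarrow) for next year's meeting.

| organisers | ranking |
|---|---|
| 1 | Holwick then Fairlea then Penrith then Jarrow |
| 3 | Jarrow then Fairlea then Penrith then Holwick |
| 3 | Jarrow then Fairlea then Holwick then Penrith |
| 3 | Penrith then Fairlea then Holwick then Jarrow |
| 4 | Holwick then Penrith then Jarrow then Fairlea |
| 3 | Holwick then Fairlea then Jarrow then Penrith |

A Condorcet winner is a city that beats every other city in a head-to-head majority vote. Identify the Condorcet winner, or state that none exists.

none

Head-to-head results (17 organisers):
Holwick vs Fairlea: Fairlea, 9–8.
Holwick vs Penrith: 11 to 6, Holwick.
Holwick–Jarrow: Holwick 11–6.
Fairlea vs Penrith: Fairlea wins 10–7.
Fairlea vs Jarrow: 1+3+3 = 7 for Fairlea, 10 for Jarrow — Jarrow by 10–7.
Penrith vs Jarrow: Jarrow wins 9–8.
Every city loses at least once (Holwick loses to Fairlea; Fairlea loses to Jarrow; Penrith loses to Holwick; Jarrow loses to Holwick). The majority relation contains the cycle Holwick > Jarrow > Fairlea > Holwick, so there is no Condorcet winner.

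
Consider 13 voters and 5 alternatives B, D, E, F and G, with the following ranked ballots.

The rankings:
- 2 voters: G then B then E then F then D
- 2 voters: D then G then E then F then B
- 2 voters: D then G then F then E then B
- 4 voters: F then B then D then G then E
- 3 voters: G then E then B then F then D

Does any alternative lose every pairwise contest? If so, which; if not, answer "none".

Head-to-head results (13 voters):
B–D: B 9–4.
B vs E: E, 7–6.
B vs F: F wins 8–5.
B vs G: G wins 9–4.
D vs E: D is ranked higher on 2+2+4 = 8 ballots, E on 5. D wins 8–5.
D vs F: F wins 9–4.
D–G: D 8–5.
E vs F: E wins 7–6.
E vs G: G, 13–0.
F vs G: G wins 9–4.
No alternative is winless: B beats D; D beats E; E beats B; F beats B; G beats B. There is no Condorcet loser.

none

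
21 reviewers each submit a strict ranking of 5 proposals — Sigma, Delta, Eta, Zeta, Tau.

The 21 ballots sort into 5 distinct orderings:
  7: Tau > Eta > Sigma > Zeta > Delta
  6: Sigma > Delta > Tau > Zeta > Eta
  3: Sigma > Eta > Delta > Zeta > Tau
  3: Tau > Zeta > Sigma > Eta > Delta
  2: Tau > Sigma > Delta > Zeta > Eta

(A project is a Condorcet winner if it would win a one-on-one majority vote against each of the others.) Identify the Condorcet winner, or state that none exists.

Check each pair by majority over 21 ballots:
Sigma vs Delta: 7+6+3+3+2 = 21 for Sigma, 0 for Delta — Sigma by 21–0.
Sigma–Eta: Sigma 14–7.
Sigma vs Zeta: 18 to 3, Sigma.
Sigma vs Tau: Tau wins 12–9.
Delta vs Eta: Eta wins 13–8.
Delta vs Zeta: 11 to 10, Delta.
Delta vs Tau: Tau, 12–9.
Eta vs Zeta: Zeta wins 11–10.
Eta–Tau: Tau 18–3.
Zeta vs Tau: 3 to 18, Tau.
Tau defeats every rival head-to-head and is the Condorcet winner.

Tau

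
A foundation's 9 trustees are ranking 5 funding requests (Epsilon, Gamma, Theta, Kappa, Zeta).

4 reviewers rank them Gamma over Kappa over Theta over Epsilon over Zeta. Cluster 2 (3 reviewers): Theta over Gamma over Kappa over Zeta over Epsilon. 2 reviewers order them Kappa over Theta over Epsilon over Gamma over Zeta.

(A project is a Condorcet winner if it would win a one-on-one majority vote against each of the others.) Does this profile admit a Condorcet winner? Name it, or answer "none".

none

Pairwise majorities:
Epsilon–Gamma: Gamma 7–2.
Epsilon vs Theta: 0 to 9, Theta.
Epsilon vs Kappa: 0 for Epsilon, 9 for Kappa — Kappa by 9–0.
Epsilon vs Zeta: Epsilon wins 6–3.
Gamma–Theta: Theta 5–4.
Gamma–Kappa: Gamma 7–2.
Gamma vs Zeta: 9 to 0, Gamma.
Theta vs Kappa: Theta preferred on 3 ballots; Kappa wins 6–3.
Theta vs Zeta: Theta wins 9–0.
Kappa vs Zeta: Kappa is ranked higher on 4+3+2 = 9 ballots, Zeta on 0. Kappa wins 9–0.
Every project loses at least once (Epsilon loses to Gamma; Gamma loses to Theta; Theta loses to Kappa; Kappa loses to Gamma; Zeta loses to Epsilon). The majority relation contains the cycle Gamma beats Kappa beats Theta beats Gamma, so there is no Condorcet winner.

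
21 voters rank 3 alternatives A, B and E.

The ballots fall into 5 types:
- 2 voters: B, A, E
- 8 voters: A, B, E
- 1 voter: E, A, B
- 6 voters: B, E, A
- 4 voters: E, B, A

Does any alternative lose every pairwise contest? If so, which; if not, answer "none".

Pairwise majorities:
A vs B: 9 to 12, B.
A vs E: 2+8 = 10 for A, 11 for E — E by 11–10.
B vs E: B is ranked higher on 2+8+6 = 16 ballots, E on 5. B wins 16–5.
A loses to every other alternative — it is the Condorcet loser.

A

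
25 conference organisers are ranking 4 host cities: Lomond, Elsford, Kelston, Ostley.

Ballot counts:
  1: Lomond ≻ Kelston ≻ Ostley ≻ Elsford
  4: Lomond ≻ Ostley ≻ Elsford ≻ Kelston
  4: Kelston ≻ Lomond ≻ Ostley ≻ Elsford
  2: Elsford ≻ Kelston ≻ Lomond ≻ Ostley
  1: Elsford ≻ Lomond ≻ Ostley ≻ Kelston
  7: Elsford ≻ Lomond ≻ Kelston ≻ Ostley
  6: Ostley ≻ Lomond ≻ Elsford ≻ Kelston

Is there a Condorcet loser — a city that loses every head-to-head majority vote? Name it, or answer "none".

none

Pairwise majorities:
Lomond vs Elsford: Lomond wins 15–10.
Lomond vs Kelston: Lomond is ranked higher on 1+4+1+7+6 = 19 ballots, Kelston on 6. Lomond wins 19–6.
Lomond vs Ostley: Lomond wins 19–6.
Elsford vs Kelston: 4+2+1+7+6 = 20 for Elsford, 5 for Kelston — Elsford by 20–5.
Elsford vs Ostley: 10 to 15, Ostley.
Kelston vs Ostley: Kelston wins 14–11.
Every city wins at least one matchup (Lomond beats Elsford; Elsford beats Kelston; Kelston beats Ostley; Ostley beats Elsford), so there is no Condorcet loser.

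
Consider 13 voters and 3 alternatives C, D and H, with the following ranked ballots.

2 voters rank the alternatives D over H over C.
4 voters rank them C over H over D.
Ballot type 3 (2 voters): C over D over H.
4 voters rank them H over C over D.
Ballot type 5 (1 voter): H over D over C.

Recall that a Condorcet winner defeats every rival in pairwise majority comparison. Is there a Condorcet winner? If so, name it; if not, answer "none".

H

Head-to-head results (13 voters):
C vs D: 10 to 3, C.
C vs H: H, 7–6.
D vs H: D preferred on 2+2 = 4 ballots; H wins 9–4.
Only H has no losses; H is the Condorcet winner.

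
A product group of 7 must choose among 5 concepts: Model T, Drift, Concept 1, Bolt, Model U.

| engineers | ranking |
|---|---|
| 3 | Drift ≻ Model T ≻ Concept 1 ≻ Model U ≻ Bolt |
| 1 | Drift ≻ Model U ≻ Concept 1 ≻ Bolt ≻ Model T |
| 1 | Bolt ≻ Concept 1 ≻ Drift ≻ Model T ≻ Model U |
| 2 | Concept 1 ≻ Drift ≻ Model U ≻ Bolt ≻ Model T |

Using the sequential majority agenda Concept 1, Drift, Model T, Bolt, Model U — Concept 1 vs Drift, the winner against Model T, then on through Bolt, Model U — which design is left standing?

Drift

Round 1: Concept 1 vs Drift — 3–4, Drift advances.
Round 2: Drift vs Model T — 7–0, Drift advances.
Round 3: Drift vs Bolt — 6–1, Drift advances.
Round 4: Drift vs Model U — 7–0, Drift advances.
Drift survives the agenda.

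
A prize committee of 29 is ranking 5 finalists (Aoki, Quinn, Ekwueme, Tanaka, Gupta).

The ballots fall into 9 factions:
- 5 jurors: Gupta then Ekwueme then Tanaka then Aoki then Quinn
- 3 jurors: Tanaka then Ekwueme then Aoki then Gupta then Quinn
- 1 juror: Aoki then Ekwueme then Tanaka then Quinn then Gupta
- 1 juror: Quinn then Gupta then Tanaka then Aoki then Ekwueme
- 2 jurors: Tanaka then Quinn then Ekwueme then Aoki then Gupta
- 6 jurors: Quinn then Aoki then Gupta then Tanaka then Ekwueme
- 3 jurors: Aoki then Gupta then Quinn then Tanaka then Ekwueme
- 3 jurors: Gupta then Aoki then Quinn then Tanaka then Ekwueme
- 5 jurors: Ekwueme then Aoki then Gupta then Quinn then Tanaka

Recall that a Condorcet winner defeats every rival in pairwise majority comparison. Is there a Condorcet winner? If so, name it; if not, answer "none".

Head-to-head results (29 jurors):
Aoki–Quinn: Aoki 20–9.
Aoki vs Ekwueme: Ekwueme, 15–14.
Aoki vs Tanaka: 18 to 11, Aoki.
Aoki vs Gupta: Aoki wins 20–9.
Quinn vs Ekwueme: 1+2+6+3+3 = 15 for Quinn, 14 for Ekwueme — Quinn by 15–14.
Quinn vs Tanaka: Quinn, 18–11.
Quinn vs Gupta: Quinn preferred on 1+1+2+6 = 10 ballots; Gupta wins 19–10.
Ekwueme vs Tanaka: Tanaka wins 18–11.
Ekwueme vs Gupta: Ekwueme is ranked higher on 3+1+2+5 = 11 ballots, Gupta on 18. Gupta wins 18–11.
Tanaka vs Gupta: 3+1+2 = 6 for Tanaka, 23 for Gupta — Gupta by 23–6.
Each nominee drops at least one matchup (Aoki loses to Ekwueme; Quinn loses to Aoki; Ekwueme loses to Quinn; Tanaka loses to Aoki; Gupta loses to Aoki); the cycle Aoki beats Quinn beats Ekwueme beats Aoki rules out a Condorcet winner.

none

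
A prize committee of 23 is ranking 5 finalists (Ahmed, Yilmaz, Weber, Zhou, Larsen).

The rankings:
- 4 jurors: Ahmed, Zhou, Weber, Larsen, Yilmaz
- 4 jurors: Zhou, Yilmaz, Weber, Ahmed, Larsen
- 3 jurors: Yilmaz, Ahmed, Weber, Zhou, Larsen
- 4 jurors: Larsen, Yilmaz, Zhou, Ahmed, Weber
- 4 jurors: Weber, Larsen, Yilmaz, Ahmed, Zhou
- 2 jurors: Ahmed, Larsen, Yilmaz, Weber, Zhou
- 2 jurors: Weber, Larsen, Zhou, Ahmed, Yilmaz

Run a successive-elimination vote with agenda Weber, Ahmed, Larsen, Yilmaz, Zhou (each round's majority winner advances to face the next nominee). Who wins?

Round 1: Weber vs Ahmed — 10–13, Ahmed advances.
Round 2: Ahmed vs Larsen — 13–10, Ahmed advances.
Round 3: Ahmed vs Yilmaz — 8–15, Yilmaz advances.
Round 4: Yilmaz vs Zhou — 13–10, Yilmaz advances.
The agenda winner is Yilmaz.

Yilmaz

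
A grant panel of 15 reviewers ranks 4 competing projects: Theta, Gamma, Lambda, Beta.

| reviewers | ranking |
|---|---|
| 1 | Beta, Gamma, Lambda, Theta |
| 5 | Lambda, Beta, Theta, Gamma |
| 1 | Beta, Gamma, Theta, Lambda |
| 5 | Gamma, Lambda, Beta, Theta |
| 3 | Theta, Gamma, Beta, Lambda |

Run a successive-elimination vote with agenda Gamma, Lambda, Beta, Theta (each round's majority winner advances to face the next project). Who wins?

Round 1: Gamma vs Lambda — 10–5, Gamma advances.
Round 2: Gamma vs Beta — 8–7, Gamma advances.
Round 3: Gamma vs Theta — 7–8, Theta advances.
Theta survives the agenda.

Theta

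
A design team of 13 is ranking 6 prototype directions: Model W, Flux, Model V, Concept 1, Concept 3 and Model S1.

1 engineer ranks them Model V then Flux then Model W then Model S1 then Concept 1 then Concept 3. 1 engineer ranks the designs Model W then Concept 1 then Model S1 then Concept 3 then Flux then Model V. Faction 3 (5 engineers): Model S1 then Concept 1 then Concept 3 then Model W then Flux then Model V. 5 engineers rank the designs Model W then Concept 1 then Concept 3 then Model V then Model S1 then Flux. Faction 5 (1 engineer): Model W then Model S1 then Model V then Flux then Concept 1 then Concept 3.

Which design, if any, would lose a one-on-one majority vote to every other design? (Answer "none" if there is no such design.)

Flux

Head-to-head results (13 engineers):
Model W–Flux: Model W 12–1.
Model W vs Model V: 12 to 1, Model W.
Model W–Concept 1: Model W 8–5.
Model W vs Concept 3: Model W wins 8–5.
Model W vs Model S1: Model W preferred on 1+1+5+1 = 8 ballots; Model W wins 8–5.
Flux vs Model V: Model V wins 7–6.
Flux vs Concept 1: 2 to 11, Concept 1.
Flux–Concept 3: Concept 3 11–2.
Flux vs Model S1: Flux is ranked higher on 1 ballot, Model S1 on 12. Model S1 wins 12–1.
Model V vs Concept 1: 1+1 = 2 for Model V, 11 for Concept 1 — Concept 1 by 11–2.
Model V–Concept 3: Concept 3 11–2.
Model V–Model S1: Model S1 7–6.
Concept 1 vs Concept 3: 13 to 0, Concept 1.
Concept 1 vs Model S1: Model S1, 7–6.
Concept 3–Model S1: Model S1 8–5.
Flux loses to every other design — it is the Condorcet loser.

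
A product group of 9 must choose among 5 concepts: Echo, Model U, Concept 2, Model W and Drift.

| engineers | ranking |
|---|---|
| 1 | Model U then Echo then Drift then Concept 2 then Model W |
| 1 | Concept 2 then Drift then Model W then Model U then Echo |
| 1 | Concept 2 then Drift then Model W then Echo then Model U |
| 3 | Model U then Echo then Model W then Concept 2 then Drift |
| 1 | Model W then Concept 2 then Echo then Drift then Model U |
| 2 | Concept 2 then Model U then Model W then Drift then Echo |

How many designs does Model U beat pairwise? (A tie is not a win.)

3

Model U against each rival (9 engineers):
Model U vs Echo: Model U, 7–2.
Model U vs Concept 2: 1+3 = 4 for Model U, 5 for Concept 2 — Concept 2 by 5–4.
Model U vs Model W: 1+3+2 = 6 for Model U, 3 for Model W — Model U by 6–3.
Model U vs Drift: 6 to 3, Model U.
Model U beats Echo, Model W, Drift; loses to Concept 2 — 3 pairwise wins.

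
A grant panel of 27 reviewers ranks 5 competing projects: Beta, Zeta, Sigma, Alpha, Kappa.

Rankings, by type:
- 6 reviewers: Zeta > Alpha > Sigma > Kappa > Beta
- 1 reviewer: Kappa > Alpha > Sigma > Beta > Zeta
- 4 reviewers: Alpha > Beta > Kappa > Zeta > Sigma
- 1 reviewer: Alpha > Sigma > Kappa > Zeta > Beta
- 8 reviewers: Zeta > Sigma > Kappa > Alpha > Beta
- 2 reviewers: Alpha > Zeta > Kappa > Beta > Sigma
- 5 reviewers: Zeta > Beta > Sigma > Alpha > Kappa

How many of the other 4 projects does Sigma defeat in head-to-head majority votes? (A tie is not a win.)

2

Sigma against each rival (27 reviewers):
Sigma vs Beta: Sigma wins 16–11.
Sigma vs Zeta: Zeta wins 25–2.
Sigma vs Alpha: Sigma preferred on 8+5 = 13 ballots; Alpha wins 14–13.
Sigma–Kappa: Sigma 20–7.
Sigma beats Beta, Kappa; loses to Zeta, Alpha — 2 pairwise wins.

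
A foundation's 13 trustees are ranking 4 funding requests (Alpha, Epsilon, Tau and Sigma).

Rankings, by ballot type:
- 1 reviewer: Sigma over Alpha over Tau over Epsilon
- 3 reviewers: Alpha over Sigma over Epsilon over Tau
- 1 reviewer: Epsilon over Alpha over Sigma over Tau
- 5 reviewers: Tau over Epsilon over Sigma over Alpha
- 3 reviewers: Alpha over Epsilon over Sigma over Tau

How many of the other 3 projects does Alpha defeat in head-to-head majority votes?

Alpha against each rival (13 reviewers):
Alpha vs Epsilon: Alpha is ranked higher on 1+3+3 = 7 ballots, Epsilon on 6. Alpha wins 7–6.
Alpha vs Tau: Alpha preferred on 1+3+1+3 = 8 ballots; Alpha wins 8–5.
Alpha vs Sigma: Alpha preferred on 3+1+3 = 7 ballots; Alpha wins 7–6.
Alpha beats Epsilon, Tau, Sigma — 3 pairwise wins.

3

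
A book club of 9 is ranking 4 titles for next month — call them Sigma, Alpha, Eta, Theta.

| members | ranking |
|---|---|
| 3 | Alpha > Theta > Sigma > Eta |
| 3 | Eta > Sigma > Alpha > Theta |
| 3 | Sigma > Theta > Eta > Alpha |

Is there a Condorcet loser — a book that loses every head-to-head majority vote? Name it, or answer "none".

none

Head-to-head results (9 members):
Sigma vs Alpha: Sigma, 6–3.
Sigma vs Eta: 3+3 = 6 for Sigma, 3 for Eta — Sigma by 6–3.
Sigma vs Theta: 6 to 3, Sigma.
Alpha vs Eta: Eta, 6–3.
Alpha vs Theta: Alpha preferred on 3+3 = 6 ballots; Alpha wins 6–3.
Eta vs Theta: Eta preferred on 3 ballots; Theta wins 6–3.
Every book wins at least one matchup (Sigma beats Alpha; Alpha beats Theta; Eta beats Alpha; Theta beats Eta), so there is no Condorcet loser.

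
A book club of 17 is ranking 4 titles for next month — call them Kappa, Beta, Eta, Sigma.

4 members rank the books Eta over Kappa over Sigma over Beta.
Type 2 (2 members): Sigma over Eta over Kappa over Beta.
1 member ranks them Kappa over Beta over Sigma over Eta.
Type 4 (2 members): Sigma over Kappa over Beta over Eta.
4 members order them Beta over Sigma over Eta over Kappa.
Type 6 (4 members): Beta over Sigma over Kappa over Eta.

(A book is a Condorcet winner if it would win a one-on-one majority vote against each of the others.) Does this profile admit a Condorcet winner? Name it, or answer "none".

none

Check each pair by majority over 17 ballots:
Kappa vs Beta: 4+2+1+2 = 9 for Kappa, 8 for Beta — Kappa by 9–8.
Kappa vs Eta: 7 to 10, Eta.
Kappa vs Sigma: Kappa is ranked higher on 4+1 = 5 ballots, Sigma on 12. Sigma wins 12–5.
Beta vs Eta: Beta is ranked higher on 1+2+4+4 = 11 ballots, Eta on 6. Beta wins 11–6.
Beta vs Sigma: 9 to 8, Beta.
Eta vs Sigma: 4 to 13, Sigma.
Each book drops at least one matchup (Kappa loses to Eta; Beta loses to Kappa; Eta loses to Beta; Sigma loses to Beta); the cycle Kappa beats Beta beats Eta beats Kappa rules out a Condorcet winner.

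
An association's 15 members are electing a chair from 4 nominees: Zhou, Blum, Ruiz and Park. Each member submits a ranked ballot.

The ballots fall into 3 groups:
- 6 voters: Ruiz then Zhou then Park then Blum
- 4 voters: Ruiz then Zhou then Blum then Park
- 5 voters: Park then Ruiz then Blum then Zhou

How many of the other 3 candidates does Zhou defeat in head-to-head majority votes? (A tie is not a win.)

2

Zhou against each rival (15 voters):
Zhou vs Blum: 10 to 5, Zhou.
Zhou vs Ruiz: 0 for Zhou, 15 for Ruiz — Ruiz by 15–0.
Zhou–Park: Zhou 10–5.
Zhou beats Blum, Park; loses to Ruiz — 2 pairwise wins.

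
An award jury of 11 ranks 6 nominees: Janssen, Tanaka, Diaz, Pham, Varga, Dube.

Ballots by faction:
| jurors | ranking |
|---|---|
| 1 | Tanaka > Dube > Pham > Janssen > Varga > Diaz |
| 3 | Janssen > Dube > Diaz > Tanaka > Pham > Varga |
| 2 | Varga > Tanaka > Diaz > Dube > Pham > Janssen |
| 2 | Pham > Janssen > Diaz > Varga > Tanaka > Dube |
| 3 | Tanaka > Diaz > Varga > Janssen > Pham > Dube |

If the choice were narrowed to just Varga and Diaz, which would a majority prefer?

Diaz

Ballots ranking Varga above Diaz: 1 + 2 = 3.
Ballots ranking Diaz above Varga: 11 − 3 = 8.
Diaz wins the head-to-head 8–3.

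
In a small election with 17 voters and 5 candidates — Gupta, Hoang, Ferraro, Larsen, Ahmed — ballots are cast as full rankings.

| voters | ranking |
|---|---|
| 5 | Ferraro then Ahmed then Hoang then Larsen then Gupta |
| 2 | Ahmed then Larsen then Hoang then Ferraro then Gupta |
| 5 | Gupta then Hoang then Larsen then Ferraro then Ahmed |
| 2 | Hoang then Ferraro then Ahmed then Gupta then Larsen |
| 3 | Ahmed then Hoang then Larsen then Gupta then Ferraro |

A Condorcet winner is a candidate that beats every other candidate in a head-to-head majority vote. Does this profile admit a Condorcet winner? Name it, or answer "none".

Pairwise majorities:
Gupta vs Hoang: 5 to 12, Hoang.
Gupta vs Ferraro: Gupta is ranked higher on 5+3 = 8 ballots, Ferraro on 9. Ferraro wins 9–8.
Gupta vs Larsen: 5+2 = 7 for Gupta, 10 for Larsen — Larsen by 10–7.
Gupta vs Ahmed: Gupta preferred on 5 ballots; Ahmed wins 12–5.
Hoang vs Ferraro: Hoang preferred on 2+5+2+3 = 12 ballots; Hoang wins 12–5.
Hoang vs Larsen: 15 to 2, Hoang.
Hoang vs Ahmed: Hoang is ranked higher on 5+2 = 7 ballots, Ahmed on 10. Ahmed wins 10–7.
Ferraro vs Larsen: 5+2 = 7 for Ferraro, 10 for Larsen — Larsen by 10–7.
Ferraro vs Ahmed: Ferraro preferred on 5+5+2 = 12 ballots; Ferraro wins 12–5.
Larsen vs Ahmed: 5 to 12, Ahmed.
No candidate is unbeaten: Gupta loses to Hoang; Hoang loses to Ahmed; Ferraro loses to Hoang; Larsen loses to Hoang; Ahmed loses to Ferraro. In particular Hoang → Ferraro → Ahmed → Hoang is a majority cycle — no Condorcet winner exists.

none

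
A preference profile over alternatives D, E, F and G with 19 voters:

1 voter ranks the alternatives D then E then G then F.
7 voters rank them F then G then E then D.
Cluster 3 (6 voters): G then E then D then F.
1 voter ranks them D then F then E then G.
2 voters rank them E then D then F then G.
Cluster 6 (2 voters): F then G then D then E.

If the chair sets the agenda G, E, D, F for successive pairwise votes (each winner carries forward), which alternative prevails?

F

Round 1: G vs E — 15–4, G advances.
Round 2: G vs D — 15–4, G advances.
Round 3: G vs F — 7–12, F advances.
F survives the agenda.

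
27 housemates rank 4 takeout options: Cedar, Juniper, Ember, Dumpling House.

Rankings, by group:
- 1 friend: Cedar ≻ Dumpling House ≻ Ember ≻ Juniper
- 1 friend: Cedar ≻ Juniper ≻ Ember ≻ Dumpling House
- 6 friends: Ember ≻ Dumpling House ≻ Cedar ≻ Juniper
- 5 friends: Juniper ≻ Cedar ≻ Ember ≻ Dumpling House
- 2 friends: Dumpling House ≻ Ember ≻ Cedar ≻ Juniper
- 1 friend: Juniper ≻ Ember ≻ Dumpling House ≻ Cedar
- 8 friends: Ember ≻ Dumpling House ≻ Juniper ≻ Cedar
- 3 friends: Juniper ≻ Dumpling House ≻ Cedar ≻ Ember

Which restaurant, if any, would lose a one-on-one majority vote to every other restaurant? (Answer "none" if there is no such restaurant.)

Pairwise majorities:
Cedar vs Juniper: Cedar is ranked higher on 1+1+6+2 = 10 ballots, Juniper on 17. Juniper wins 17–10.
Cedar–Ember: Ember 17–10.
Cedar vs Dumpling House: 7 to 20, Dumpling House.
Juniper vs Ember: Juniper is ranked higher on 1+5+1+3 = 10 ballots, Ember on 17. Ember wins 17–10.
Juniper–Dumpling House: Dumpling House 17–10.
Ember vs Dumpling House: Ember wins 21–6.
Cedar loses to every other restaurant — it is the Condorcet loser.

Cedar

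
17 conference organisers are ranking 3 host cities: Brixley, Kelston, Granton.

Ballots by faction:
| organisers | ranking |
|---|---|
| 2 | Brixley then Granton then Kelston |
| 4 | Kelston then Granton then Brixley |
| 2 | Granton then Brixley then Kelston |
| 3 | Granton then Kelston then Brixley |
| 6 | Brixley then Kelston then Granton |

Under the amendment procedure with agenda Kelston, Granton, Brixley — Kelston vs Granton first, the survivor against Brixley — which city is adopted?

Brixley

Round 1: Kelston vs Granton — 10–7, Kelston advances.
Round 2: Kelston vs Brixley — 7–10, Brixley advances.
Brixley survives the agenda.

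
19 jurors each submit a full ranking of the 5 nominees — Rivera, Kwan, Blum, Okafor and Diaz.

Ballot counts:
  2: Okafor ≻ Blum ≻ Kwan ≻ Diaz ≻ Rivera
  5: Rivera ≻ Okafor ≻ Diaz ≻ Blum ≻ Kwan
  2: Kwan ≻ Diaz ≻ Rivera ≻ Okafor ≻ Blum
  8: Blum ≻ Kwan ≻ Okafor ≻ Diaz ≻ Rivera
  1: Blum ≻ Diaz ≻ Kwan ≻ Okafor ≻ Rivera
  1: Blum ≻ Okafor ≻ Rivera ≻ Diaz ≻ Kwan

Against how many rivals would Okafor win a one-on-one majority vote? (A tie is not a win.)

2

Okafor against each rival (19 jurors):
Okafor–Rivera: Okafor 12–7.
Okafor–Kwan: Kwan 11–8.
Okafor vs Blum: Okafor is ranked higher on 2+5+2 = 9 ballots, Blum on 10. Blum wins 10–9.
Okafor vs Diaz: Okafor, 16–3.
Okafor beats Rivera, Diaz; loses to Kwan, Blum — 2 pairwise wins.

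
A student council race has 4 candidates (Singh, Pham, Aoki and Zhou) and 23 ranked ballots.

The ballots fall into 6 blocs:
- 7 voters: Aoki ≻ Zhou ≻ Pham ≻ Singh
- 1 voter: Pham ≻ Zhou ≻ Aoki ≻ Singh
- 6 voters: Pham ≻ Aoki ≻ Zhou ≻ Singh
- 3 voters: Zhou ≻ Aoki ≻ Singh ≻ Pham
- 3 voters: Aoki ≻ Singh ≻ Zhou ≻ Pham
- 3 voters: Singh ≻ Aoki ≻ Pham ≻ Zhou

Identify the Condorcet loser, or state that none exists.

Singh

Pairwise majorities:
Singh vs Pham: Pham, 14–9.
Singh–Aoki: Aoki 20–3.
Singh vs Zhou: Singh preferred on 3+3 = 6 ballots; Zhou wins 17–6.
Pham vs Aoki: Aoki wins 16–7.
Pham vs Zhou: Zhou wins 13–10.
Aoki vs Zhou: Aoki, 19–4.
Singh is beaten in every head-to-head and is the Condorcet loser.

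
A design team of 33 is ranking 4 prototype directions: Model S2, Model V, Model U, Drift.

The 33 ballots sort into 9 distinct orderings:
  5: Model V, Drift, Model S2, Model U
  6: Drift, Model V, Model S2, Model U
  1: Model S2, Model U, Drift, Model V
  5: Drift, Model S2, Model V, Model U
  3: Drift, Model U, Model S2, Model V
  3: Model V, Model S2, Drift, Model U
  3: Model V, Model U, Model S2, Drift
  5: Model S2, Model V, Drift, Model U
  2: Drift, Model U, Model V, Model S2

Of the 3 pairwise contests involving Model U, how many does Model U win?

0

Model U against each rival (33 engineers):
Model U vs Model S2: Model U is ranked higher on 3+3+2 = 8 ballots, Model S2 on 25. Model S2 wins 25–8.
Model U vs Model V: Model V wins 27–6.
Model U vs Drift: 1+3 = 4 for Model U, 29 for Drift — Drift by 29–4.
Model U beats no one; loses to Model S2, Model V, Drift — 0 pairwise wins.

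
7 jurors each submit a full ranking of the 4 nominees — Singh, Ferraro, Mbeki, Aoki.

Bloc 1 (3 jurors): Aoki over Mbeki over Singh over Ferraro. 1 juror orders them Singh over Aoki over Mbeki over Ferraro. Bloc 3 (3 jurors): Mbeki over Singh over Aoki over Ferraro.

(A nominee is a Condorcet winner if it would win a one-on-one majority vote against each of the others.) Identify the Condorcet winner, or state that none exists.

Check each pair by majority over 7 ballots:
Singh vs Ferraro: Singh is ranked higher on 3+1+3 = 7 ballots, Ferraro on 0. Singh wins 7–0.
Singh vs Mbeki: 1 for Singh, 6 for Mbeki — Mbeki by 6–1.
Singh vs Aoki: 4 to 3, Singh.
Ferraro vs Mbeki: 0 for Ferraro, 7 for Mbeki — Mbeki by 7–0.
Ferraro vs Aoki: 0 to 7, Aoki.
Mbeki vs Aoki: 3 for Mbeki, 4 for Aoki — Aoki by 4–3.
No nominee is unbeaten: Singh loses to Mbeki; Ferraro loses to Singh; Mbeki loses to Aoki; Aoki loses to Singh. In particular Singh → Aoki → Mbeki → Singh is a majority cycle — no Condorcet winner exists.

none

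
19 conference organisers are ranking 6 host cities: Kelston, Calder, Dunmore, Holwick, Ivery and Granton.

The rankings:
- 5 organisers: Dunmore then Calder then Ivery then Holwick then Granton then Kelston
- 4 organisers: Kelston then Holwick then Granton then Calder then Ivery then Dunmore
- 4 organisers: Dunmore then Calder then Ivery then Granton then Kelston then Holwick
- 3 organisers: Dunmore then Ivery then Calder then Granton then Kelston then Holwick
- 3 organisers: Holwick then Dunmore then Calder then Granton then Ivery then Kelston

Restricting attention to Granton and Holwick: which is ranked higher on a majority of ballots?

Holwick

Ballots ranking Granton above Holwick: 4 + 3 = 7.
Ballots ranking Holwick above Granton: 19 − 7 = 12.
Holwick wins the head-to-head 12–7.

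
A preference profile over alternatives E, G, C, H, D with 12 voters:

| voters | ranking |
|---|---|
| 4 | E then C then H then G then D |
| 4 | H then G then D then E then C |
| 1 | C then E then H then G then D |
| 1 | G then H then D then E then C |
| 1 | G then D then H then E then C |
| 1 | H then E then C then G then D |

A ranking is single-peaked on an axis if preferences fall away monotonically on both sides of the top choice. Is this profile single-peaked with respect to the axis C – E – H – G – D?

Axis positions: C=1, E=2, H=3, G=4, D=5.
Ballot type 1 (peak E at position 2): ranking walks positions 2-1-3-4-5, expanding outward from the peak — single-peaked.
Ballot type 2 (peak H at position 3): ranking walks positions 3-4-5-2-1, expanding outward from the peak — single-peaked.
Ballot type 3 (peak C at position 1): ranking walks positions 1-2-3-4-5, expanding outward from the peak — single-peaked.
Ballot type 4 (peak G at position 4): ranking walks positions 4-3-5-2-1, expanding outward from the peak — single-peaked.
Ballot type 5 (peak G at position 4): ranking walks positions 4-5-3-2-1, expanding outward from the peak — single-peaked.
Ballot type 6 (peak H at position 3): ranking walks positions 3-2-1-4-5, expanding outward from the peak — single-peaked.
Every ranking is single-peaked on this axis.

yes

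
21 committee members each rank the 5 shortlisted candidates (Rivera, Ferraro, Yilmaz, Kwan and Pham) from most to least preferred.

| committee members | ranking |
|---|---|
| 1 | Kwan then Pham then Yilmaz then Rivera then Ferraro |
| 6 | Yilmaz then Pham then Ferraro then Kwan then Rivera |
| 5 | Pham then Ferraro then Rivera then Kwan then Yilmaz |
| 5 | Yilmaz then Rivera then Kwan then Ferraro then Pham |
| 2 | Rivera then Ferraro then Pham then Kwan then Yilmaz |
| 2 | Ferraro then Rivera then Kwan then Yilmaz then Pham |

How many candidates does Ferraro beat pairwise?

Ferraro against each rival (21 committee members):
Ferraro–Rivera: Ferraro 13–8.
Ferraro vs Yilmaz: 9 to 12, Yilmaz.
Ferraro vs Kwan: Ferraro is ranked higher on 6+5+2+2 = 15 ballots, Kwan on 6. Ferraro wins 15–6.
Ferraro vs Pham: 5+2+2 = 9 for Ferraro, 12 for Pham — Pham by 12–9.
Ferraro beats Rivera, Kwan; loses to Yilmaz, Pham — 2 pairwise wins.

2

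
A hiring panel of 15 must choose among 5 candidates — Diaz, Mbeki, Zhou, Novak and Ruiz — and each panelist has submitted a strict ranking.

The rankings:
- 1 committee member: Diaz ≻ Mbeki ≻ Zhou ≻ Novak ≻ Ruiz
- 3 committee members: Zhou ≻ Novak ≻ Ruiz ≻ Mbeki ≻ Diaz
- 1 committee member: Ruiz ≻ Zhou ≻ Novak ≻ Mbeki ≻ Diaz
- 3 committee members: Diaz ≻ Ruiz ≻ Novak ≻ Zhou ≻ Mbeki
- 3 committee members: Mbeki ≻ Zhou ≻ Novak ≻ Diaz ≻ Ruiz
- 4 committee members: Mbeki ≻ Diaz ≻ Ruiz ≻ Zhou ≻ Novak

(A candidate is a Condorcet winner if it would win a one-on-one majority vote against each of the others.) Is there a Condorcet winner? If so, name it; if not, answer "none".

Pairwise majorities:
Diaz vs Mbeki: 1+3 = 4 for Diaz, 11 for Mbeki — Mbeki by 11–4.
Diaz vs Zhou: Diaz is ranked higher on 1+3+4 = 8 ballots, Zhou on 7. Diaz wins 8–7.
Diaz vs Novak: 8 to 7, Diaz.
Diaz vs Ruiz: Diaz preferred on 1+3+3+4 = 11 ballots; Diaz wins 11–4.
Mbeki vs Zhou: 8 to 7, Mbeki.
Mbeki vs Novak: 8 to 7, Mbeki.
Mbeki vs Ruiz: 8 to 7, Mbeki.
Zhou vs Novak: Zhou is ranked higher on 1+3+1+3+4 = 12 ballots, Novak on 3. Zhou wins 12–3.
Zhou vs Ruiz: 7 to 8, Ruiz.
Novak vs Ruiz: 7 to 8, Ruiz.
Mbeki beats each of Diaz, Zhou, Novak, Ruiz — Mbeki is the Condorcet winner.

Mbeki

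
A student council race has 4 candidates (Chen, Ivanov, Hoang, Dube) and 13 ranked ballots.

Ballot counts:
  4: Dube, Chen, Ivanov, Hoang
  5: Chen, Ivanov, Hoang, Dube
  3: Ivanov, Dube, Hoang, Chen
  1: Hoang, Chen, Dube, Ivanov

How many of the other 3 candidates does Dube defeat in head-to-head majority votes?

2

Dube against each rival (13 voters):
Dube–Chen: Dube 7–6.
Dube–Ivanov: Ivanov 8–5.
Dube vs Hoang: 4+3 = 7 for Dube, 6 for Hoang — Dube by 7–6.
Dube beats Chen, Hoang; loses to Ivanov — 2 pairwise wins.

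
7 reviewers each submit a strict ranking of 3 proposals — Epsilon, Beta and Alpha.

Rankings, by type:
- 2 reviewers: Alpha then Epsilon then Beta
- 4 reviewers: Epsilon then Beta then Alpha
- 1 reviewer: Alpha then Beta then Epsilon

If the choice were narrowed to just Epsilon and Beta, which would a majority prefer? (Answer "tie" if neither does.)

Ballots ranking Epsilon above Beta: 2 + 4 = 6.
Ballots ranking Beta above Epsilon: 7 − 6 = 1.
Epsilon wins the head-to-head 6–1.

Epsilon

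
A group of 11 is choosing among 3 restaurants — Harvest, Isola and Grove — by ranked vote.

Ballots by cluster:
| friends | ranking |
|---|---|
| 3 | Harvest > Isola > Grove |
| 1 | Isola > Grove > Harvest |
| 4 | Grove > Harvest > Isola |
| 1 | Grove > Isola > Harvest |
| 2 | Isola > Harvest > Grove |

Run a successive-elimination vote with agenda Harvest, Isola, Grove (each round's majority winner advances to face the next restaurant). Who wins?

Grove

Round 1: Harvest vs Isola — 7–4, Harvest advances.
Round 2: Harvest vs Grove — 5–6, Grove advances.
The agenda winner is Grove.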